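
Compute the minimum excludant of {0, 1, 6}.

The values 0, 1 are all present; 2 is the first non-negative integer missing from the set.

2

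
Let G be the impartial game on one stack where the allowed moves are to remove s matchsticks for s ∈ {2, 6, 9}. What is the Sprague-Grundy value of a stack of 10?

1

Grundy values for subtraction set {2, 6, 9}:
g(0) = mex{} = 0
g(1) = mex{} = 0
g(2) = mex{0} = 1
g(3) = mex{0} = 1
g(4) = mex{1} = 0
g(5) = mex{1} = 0
g(6) = mex{0} = 1
g(7) = mex{0} = 1
g(8) = mex{1} = 0
g(9) = mex{0,1} = 2
g(10) = mex{0} = 1
So g(10) = 1.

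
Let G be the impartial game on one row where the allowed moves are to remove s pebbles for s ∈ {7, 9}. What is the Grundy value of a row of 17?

0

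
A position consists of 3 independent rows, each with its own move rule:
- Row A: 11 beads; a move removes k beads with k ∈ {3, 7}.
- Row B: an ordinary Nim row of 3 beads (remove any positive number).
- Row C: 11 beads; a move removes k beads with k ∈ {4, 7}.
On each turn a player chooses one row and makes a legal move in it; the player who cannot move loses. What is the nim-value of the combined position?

3

Build the Grundy sequence for row A with g(k) = mex{g(k−s) : s ∈ {3, 7}, s ≤ k}:
k:     0  1  2  3  4  5  6  7  8  9 10 11
g(k):  0  0  0  1  1  1  0  2  2  1  0  0
So g(11) = 0.
Row B is a plain Nim row of size 3, so its Grundy value is 3.
For row C, compute g(0), g(1), … with moves {4, 7}:
g(0) = mex{} = 0
g(1) = mex{} = 0
g(2) = mex{} = 0
g(3) = mex{} = 0
g(4) = mex{0} = 1
g(5) = mex{0} = 1
g(6) = mex{0} = 1
g(7) = mex{0} = 1
g(8) = mex{0,1} = 2
g(9) = mex{0,1} = 2
g(10) = mex{0,1} = 2
g(11) = mex{1} = 0
So g(11) = 0.
By the Sprague-Grundy theorem, the Grundy value of a sum of independent games is the XOR of the component values.
Combined value = 0 ⊕ 3 ⊕ 0 = 3.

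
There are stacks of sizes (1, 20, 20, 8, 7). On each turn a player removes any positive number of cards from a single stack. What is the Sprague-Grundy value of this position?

14

Compute the nim-sum pairwise:
1 ^ 20 = 21
21 ^ 20 = 1
1 ^ 8 = 9
9 ^ 7 = 14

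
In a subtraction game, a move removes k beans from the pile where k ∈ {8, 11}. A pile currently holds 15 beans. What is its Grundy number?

Build the Grundy sequence with g(k) = mex{g(k−s) : s ∈ {8, 11}, s ≤ k}:
k:     0  1  2  3  4  5  6  7  8  9 10 11 12 13 14 15
g(k):  0  0  0  0  0  0  0  0  1  1  1  1  1  1  1  1
So g(15) = 1.

1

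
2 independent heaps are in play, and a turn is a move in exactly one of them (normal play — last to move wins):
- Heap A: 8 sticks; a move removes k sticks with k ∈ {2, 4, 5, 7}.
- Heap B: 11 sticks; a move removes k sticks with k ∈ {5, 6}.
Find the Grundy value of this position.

4

For heap A, compute g(0), g(1), … with moves {2, 4, 5, 7}:
g(0) = mex{} = 0
g(1) = mex{} = 0
g(2) = mex{0} = 1
g(3) = mex{0} = 1
g(4) = mex{0,1} = 2
g(5) = mex{0,1} = 2
g(6) = mex{0,1,2} = 3
g(7) = mex{0,1,2} = 3
g(8) = mex{0,1,2,3} = 4
So g(8) = 4.
Build the Grundy sequence for heap B with g(k) = mex{g(k−s) : s ∈ {5, 6}, s ≤ k}:
k:     0  1  2  3  4  5  6  7  8  9 10 11
g(k):  0  0  0  0  0  1  1  1  1  1  2  0
So g(11) = 0.
The value of a disjunctive sum is the nim-sum of the parts.
Combined value = 4 XOR 0 = 4.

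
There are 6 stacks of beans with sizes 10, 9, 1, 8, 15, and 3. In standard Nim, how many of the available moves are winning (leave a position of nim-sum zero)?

1

Nim-sum: 10 XOR 9 XOR 1 XOR 8 XOR 15 XOR 3 = 6.
The overall nim-sum is X = 6. A stack of size p has a winning move iff p XOR X < p (reduce it to p XOR X).
  10: 10 XOR 6 = 12 ≥ 10 — no move.
  9: 9 XOR 6 = 15 ≥ 9 — no move.
  1: 1 XOR 6 = 7 ≥ 1 — no move.
  8: 8 XOR 6 = 14 ≥ 8 — no move.
  15: 15 XOR 6 = 9 < 15 — winning move (to 9).
  3: 3 XOR 6 = 5 ≥ 3 — no move.
That gives 1 winning move.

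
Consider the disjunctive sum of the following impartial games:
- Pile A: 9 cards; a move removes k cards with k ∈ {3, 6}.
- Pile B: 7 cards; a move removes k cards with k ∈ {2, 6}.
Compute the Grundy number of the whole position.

1

Grundy values for pile A (subtraction set {3, 6}):
g(0) = mex{} = 0
g(1) = mex{} = 0
g(2) = mex{} = 0
g(3) = mex{0} = 1
g(4) = mex{0} = 1
g(5) = mex{0} = 1
g(6) = mex{0,1} = 2
g(7) = mex{0,1} = 2
g(8) = mex{0,1} = 2
g(9) = mex{1,2} = 0
So g(9) = 0.
Grundy values for pile B (subtraction set {2, 6}):
k:     0  1  2  3  4  5  6  7
g(k):  0  0  1  1  0  0  1  1
So g(7) = 1.
The value of a disjunctive sum is the nim-sum of the parts.
Combined value = 0 ⊕ 1 = 1.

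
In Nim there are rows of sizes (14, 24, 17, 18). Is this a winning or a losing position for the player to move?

Nim-sum: 14 ⊕ 24 ⊕ 17 ⊕ 18 = 21.
The nim-sum is 21 ≠ 0, so this is an N-position: the player to move can win.

Winning position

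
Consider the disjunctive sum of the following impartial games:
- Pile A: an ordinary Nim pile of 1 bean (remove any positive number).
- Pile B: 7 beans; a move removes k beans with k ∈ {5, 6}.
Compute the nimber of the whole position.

Pile A is a plain Nim pile of size 1, so its Grundy value is 1.
Build the Grundy sequence for pile B with g(k) = mex{g(k−s) : s ∈ {5, 6}, s ≤ k}:
g(0) = mex{} = 0
g(1) = mex{} = 0
g(2) = mex{} = 0
g(3) = mex{} = 0
g(4) = mex{} = 0
g(5) = mex{0} = 1
g(6) = mex{0} = 1
g(7) = mex{0} = 1
So g(7) = 1.
The value of a disjunctive sum is the nim-sum of the parts.
Combined value = 1 XOR 1 = 0.

0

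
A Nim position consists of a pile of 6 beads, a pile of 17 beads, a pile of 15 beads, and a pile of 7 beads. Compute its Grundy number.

31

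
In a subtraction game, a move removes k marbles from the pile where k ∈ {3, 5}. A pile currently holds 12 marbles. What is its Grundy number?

Grundy values for subtraction set {3, 5}:
k:     0  1  2  3  4  5  6  7  8  9 10 11 12
g(k):  0  0  0  1  1  1  2  2  0  0  0  1  1
So g(12) = 1.

1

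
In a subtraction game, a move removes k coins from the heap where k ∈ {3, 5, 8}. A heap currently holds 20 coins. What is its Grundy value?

3

Build the Grundy sequence with g(k) = mex{g(k−s) : s ∈ {3, 5, 8}, s ≤ k}:
k:     0  1  2  3  4  5  6  7  8  9 10 11 12 13 14 15 16 17 18 19 20
g(k):  0  0  0  1  1  1  2  2  2  3  3  0  0  0  1  1  1  2  2  2  3
So g(20) = 3.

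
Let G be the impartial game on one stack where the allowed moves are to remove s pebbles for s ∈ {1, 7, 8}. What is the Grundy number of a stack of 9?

3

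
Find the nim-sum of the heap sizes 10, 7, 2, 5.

In binary:
  1010  (10)
  0111  (7)
  0010  (2)
  0101  (5)
  ----
  1010  (10)

10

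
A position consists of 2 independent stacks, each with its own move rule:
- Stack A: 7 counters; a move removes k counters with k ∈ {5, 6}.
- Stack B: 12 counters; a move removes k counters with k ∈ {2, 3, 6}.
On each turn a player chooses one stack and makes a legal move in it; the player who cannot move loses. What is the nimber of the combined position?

0

Build the Grundy sequence for stack A with g(k) = mex{g(k−s) : s ∈ {5, 6}, s ≤ k}:
k:     0  1  2  3  4  5  6  7
g(k):  0  0  0  0  0  1  1  1
So g(7) = 1.
Grundy values for stack B (subtraction set {2, 3, 6}):
k:     0  1  2  3  4  5  6  7  8  9 10 11 12
g(k):  0  0  1  1  2  0  3  1  2  0  0  1  1
So g(12) = 1.
By the Sprague-Grundy theorem, the Grundy value of a sum of independent games is the XOR of the component values.
Combined value = 1 ⊕ 1 = 0.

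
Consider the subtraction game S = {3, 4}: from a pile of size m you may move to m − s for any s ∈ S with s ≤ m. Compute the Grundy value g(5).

1

Grundy values for subtraction set {3, 4}:
k:     0  1  2  3  4  5
g(k):  0  0  0  1  1  1
So g(5) = 1.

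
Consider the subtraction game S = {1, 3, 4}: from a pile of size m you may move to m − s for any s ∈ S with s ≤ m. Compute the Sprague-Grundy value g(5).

3

Build the Grundy sequence with g(k) = mex{g(k−s) : s ∈ {1, 3, 4}, s ≤ k}:
g(0) = mex{} = 0
g(1) = mex{0} = 1
g(2) = mex{1} = 0
g(3) = mex{0} = 1
g(4) = mex{0,1} = 2
g(5) = mex{0,1,2} = 3
So g(5) = 3.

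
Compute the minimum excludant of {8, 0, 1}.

2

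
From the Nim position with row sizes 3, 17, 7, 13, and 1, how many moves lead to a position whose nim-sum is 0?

1

Write each in binary and XOR column by column:
  00011  (3)
  10001  (17)
  00111  (7)
  01101  (13)
  00001  (1)
  -----
  11001  (25)
The overall nim-sum is X = 25. A row of size p has a winning move iff p XOR X < p (reduce it to p XOR X).
  3: 3 XOR 25 = 26 ≥ 3 — no move.
  17: 17 XOR 25 = 8 < 17 — winning move (to 8).
  7: 7 XOR 25 = 30 ≥ 7 — no move.
  13: 13 XOR 25 = 20 ≥ 13 — no move.
  1: 1 XOR 25 = 24 ≥ 1 — no move.
That gives 1 winning move.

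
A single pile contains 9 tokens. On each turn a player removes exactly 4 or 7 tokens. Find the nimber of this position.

2

Compute g(0), g(1), … for moves {4, 7}:
g(0) = mex{} = 0
g(1) = mex{} = 0
g(2) = mex{} = 0
g(3) = mex{} = 0
g(4) = mex{0} = 1
g(5) = mex{0} = 1
g(6) = mex{0} = 1
g(7) = mex{0} = 1
g(8) = mex{0,1} = 2
g(9) = mex{0,1} = 2
So g(9) = 2.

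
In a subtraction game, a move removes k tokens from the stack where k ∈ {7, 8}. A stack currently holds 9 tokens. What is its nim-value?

Compute g(0), g(1), … for moves {7, 8}:
g(0) = mex{} = 0
g(1) = mex{} = 0
g(2) = mex{} = 0
g(3) = mex{} = 0
g(4) = mex{} = 0
g(5) = mex{} = 0
g(6) = mex{} = 0
g(7) = mex{0} = 1
g(8) = mex{0} = 1
g(9) = mex{0} = 1
So g(9) = 1.

1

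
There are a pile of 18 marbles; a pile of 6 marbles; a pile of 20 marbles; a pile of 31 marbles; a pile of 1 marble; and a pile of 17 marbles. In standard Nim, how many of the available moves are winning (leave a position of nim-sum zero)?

Bitwise XOR of the heap sizes:
  10010  (18)
  00110  (6)
  10100  (20)
  11111  (31)
  00001  (1)
  10001  (17)
  -----
  01111  (15)
The overall nim-sum is X = 15. A pile of size p has a winning move iff p XOR X < p (reduce it to p XOR X).
  18: 18 XOR 15 = 29 ≥ 18 — no move.
  6: 6 XOR 15 = 9 ≥ 6 — no move.
  20: 20 XOR 15 = 27 ≥ 20 — no move.
  31: 31 XOR 15 = 16 < 31 — winning move (to 16).
  1: 1 XOR 15 = 14 ≥ 1 — no move.
  17: 17 XOR 15 = 30 ≥ 17 — no move.
That gives 1 winning move.

1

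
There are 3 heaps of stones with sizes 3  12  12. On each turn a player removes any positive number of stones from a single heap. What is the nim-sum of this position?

Nim-sum: 3 ⊕ 12 ⊕ 12 = 3.

3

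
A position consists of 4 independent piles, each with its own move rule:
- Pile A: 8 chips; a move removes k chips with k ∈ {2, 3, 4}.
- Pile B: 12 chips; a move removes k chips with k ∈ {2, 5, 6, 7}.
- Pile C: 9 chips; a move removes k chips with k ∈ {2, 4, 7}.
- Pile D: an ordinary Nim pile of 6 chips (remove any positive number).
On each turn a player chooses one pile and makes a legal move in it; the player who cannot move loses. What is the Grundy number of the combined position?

7

Grundy values for pile A (subtraction set {2, 3, 4}):
k:     0  1  2  3  4  5  6  7  8
g(k):  0  0  1  1  2  2  0  0  1
So g(8) = 1.
Grundy values for pile B (subtraction set {2, 5, 6, 7}):
k:     0  1  2  3  4  5  6  7  8  9 10 11 12
g(k):  0  0  1  1  0  2  1  3  2  2  3  3  0
So g(12) = 0.
Build the Grundy sequence for pile C with g(k) = mex{g(k−s) : s ∈ {2, 4, 7}, s ≤ k}:
g(0) = mex{} = 0
g(1) = mex{} = 0
g(2) = mex{0} = 1
g(3) = mex{0} = 1
g(4) = mex{0,1} = 2
g(5) = mex{0,1} = 2
g(6) = mex{1,2} = 0
g(7) = mex{0,1,2} = 3
g(8) = mex{0,2} = 1
g(9) = mex{1,2,3} = 0
So g(9) = 0.
Pile D is a plain Nim pile of size 6, so its Grundy value is 6.
The value of a disjunctive sum is the nim-sum of the parts.
Combined value = 1 XOR 0 XOR 0 XOR 6 = 7.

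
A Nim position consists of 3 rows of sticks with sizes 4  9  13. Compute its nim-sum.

0

Write each in binary and XOR column by column:
  0100  (4)
  1001  (9)
  1101  (13)
  ----
  0000  (0)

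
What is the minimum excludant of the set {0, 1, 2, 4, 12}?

3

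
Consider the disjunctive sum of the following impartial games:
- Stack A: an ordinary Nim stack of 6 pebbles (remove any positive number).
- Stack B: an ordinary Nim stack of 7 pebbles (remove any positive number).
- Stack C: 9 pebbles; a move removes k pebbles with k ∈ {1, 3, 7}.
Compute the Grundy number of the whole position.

Stack A is a plain Nim stack of size 6, so its Grundy value is 6.
Stack B is a plain Nim stack of size 7, so its Grundy value is 7.
For stack C, compute g(0), g(1), … with moves {1, 3, 7}:
g(0) = mex{} = 0
g(1) = mex{0} = 1
g(2) = mex{1} = 0
g(3) = mex{0} = 1
g(4) = mex{1} = 0
g(5) = mex{0} = 1
g(6) = mex{1} = 0
g(7) = mex{0} = 1
g(8) = mex{1} = 0
g(9) = mex{0} = 1
So g(9) = 1.
The value of a disjunctive sum is the nim-sum of the parts.
Combined value = 6 ⊕ 7 ⊕ 1 = 0.

0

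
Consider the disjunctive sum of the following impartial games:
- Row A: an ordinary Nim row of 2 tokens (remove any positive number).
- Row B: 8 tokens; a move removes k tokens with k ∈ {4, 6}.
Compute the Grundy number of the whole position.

0

Row A is a plain Nim row of size 2, so its Grundy value is 2.
For row B, compute g(0), g(1), … with moves {4, 6}:
k:     0  1  2  3  4  5  6  7  8
g(k):  0  0  0  0  1  1  1  1  2
So g(8) = 2.
By the Sprague-Grundy theorem, the Grundy value of a sum of independent games is the XOR of the component values.
Combined value = 2 ⊕ 2 = 0.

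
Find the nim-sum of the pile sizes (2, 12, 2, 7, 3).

8

Compute the nim-sum pairwise:
2 ^ 12 = 14
14 ^ 2 = 12
12 ^ 7 = 11
11 ^ 3 = 8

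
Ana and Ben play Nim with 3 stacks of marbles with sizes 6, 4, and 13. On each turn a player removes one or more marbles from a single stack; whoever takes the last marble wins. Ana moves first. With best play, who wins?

Ana wins

Nim-sum: 6 ^ 4 ^ 13 = 15.
The nim-sum is 15 ≠ 0, so this is an N-position: the player to move can win; Ana has a winning move.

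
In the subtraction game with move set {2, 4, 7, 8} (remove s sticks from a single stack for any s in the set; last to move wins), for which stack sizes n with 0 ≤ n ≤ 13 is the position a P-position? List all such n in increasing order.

0, 1, 6, 11, 12

Compute g(0), g(1), … for moves {2, 4, 7, 8}:
k:     0  1  2  3  4  5  6  7  8  9 10 11 12 13
g(k):  0  0  1  1  2  2  0  3  1  4  2  0  0  1
The P-positions (g = 0) in 0..13 are 0, 1, 6, 11, 12.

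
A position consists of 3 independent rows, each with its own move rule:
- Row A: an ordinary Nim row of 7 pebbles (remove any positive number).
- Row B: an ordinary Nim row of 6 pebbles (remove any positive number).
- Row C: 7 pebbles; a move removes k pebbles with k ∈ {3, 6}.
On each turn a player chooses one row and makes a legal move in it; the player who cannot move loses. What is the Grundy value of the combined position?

Row A is a plain Nim row of size 7, so its Grundy value is 7.
Row B is a plain Nim row of size 6, so its Grundy value is 6.
Grundy values for row C (subtraction set {3, 6}):
k:     0  1  2  3  4  5  6  7
g(k):  0  0  0  1  1  1  2  2
So g(7) = 2.
By the Sprague-Grundy theorem, the Grundy value of a sum of independent games is the XOR of the component values.
Combined value = 7 XOR 6 XOR 2 = 3.

3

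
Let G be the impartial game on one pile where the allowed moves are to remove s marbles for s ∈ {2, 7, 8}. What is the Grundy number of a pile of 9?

2

Build the Grundy sequence with g(k) = mex{g(k−s) : s ∈ {2, 7, 8}, s ≤ k}:
k:     0  1  2  3  4  5  6  7  8  9
g(k):  0  0  1  1  0  0  1  1  2  2
So g(9) = 2.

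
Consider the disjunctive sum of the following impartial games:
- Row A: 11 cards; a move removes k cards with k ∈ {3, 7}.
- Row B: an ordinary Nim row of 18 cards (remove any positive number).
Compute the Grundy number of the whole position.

18

For row A, compute g(0), g(1), … with moves {3, 7}:
k:     0  1  2  3  4  5  6  7  8  9 10 11
g(k):  0  0  0  1  1  1  0  2  2  1  0  0
So g(11) = 0.
Row B is a plain Nim row of size 18, so its Grundy value is 18.
By the Sprague-Grundy theorem, the Grundy value of a sum of independent games is the XOR of the component values.
Combined value = 0 ⊕ 18 = 18.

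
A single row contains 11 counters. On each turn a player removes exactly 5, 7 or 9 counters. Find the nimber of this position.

2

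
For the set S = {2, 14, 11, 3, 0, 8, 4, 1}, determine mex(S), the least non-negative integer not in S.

5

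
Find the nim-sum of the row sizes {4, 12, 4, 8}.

In binary:
  0100  (4)
  1100  (12)
  0100  (4)
  1000  (8)
  ----
  0100  (4)

4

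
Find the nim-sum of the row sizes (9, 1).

8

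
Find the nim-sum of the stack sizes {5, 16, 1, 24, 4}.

8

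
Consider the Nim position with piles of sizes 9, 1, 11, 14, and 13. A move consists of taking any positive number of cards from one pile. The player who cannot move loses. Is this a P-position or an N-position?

Bitwise XOR of the heap sizes:
  1001  (9)
  0001  (1)
  1011  (11)
  1110  (14)
  1101  (13)
  ----
  0000  (0)
The nim-sum is 0, so this is a P-position: the player to move is in a losing position under optimal play.

P-position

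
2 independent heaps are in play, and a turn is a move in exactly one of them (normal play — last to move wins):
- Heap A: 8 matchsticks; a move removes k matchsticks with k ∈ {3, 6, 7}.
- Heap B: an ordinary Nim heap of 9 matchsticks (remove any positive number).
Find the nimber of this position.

Build the Grundy sequence for heap A with g(k) = mex{g(k−s) : s ∈ {3, 6, 7}, s ≤ k}:
g(0) = mex{} = 0
g(1) = mex{} = 0
g(2) = mex{} = 0
g(3) = mex{0} = 1
g(4) = mex{0} = 1
g(5) = mex{0} = 1
g(6) = mex{0,1} = 2
g(7) = mex{0,1} = 2
g(8) = mex{0,1} = 2
So g(8) = 2.
Heap B is a plain Nim heap of size 9, so its Grundy value is 9.
By the Sprague-Grundy theorem, the Grundy value of a sum of independent games is the XOR of the component values.
Combined value = 2 ⊕ 9 = 11.

11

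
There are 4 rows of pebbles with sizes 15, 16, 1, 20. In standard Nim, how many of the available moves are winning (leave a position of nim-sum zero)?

1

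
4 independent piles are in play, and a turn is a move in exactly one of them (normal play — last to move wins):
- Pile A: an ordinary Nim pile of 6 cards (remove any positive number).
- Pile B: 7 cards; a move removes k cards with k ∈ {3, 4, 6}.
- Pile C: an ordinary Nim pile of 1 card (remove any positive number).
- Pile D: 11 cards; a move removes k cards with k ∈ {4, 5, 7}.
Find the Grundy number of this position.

5

Pile A is a plain Nim pile of size 6, so its Grundy value is 6.
For pile B, compute g(0), g(1), … with moves {3, 4, 6}:
k:     0  1  2  3  4  5  6  7
g(k):  0  0  0  1  1  1  2  2
So g(7) = 2.
Pile C is a plain Nim pile of size 1, so its Grundy value is 1.
For pile D, compute g(0), g(1), … with moves {4, 5, 7}:
g(0) = mex{} = 0
g(1) = mex{} = 0
g(2) = mex{} = 0
g(3) = mex{} = 0
g(4) = mex{0} = 1
g(5) = mex{0} = 1
g(6) = mex{0} = 1
g(7) = mex{0} = 1
g(8) = mex{0,1} = 2
g(9) = mex{0,1} = 2
g(10) = mex{0,1} = 2
g(11) = mex{1} = 0
So g(11) = 0.
The value of a disjunctive sum is the nim-sum of the parts.
Combined value = 6 XOR 2 XOR 1 XOR 0 = 5.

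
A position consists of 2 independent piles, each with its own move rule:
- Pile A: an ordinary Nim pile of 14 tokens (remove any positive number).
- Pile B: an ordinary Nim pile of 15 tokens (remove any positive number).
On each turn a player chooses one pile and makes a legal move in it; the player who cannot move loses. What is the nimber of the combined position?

1

Pile A is a plain Nim pile of size 14, so its Grundy value is 14.
Pile B is a plain Nim pile of size 15, so its Grundy value is 15.
The value of a disjunctive sum is the nim-sum of the parts.
Combined value = 14 ⊕ 15 = 1.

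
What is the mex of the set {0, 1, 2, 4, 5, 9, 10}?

3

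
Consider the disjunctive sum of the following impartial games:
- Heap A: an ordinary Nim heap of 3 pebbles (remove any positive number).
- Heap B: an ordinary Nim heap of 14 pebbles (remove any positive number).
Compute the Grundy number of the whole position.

13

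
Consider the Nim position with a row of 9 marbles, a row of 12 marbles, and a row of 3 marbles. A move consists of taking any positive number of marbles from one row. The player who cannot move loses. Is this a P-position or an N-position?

N-position

In binary:
  1001  (9)
  1100  (12)
  0011  (3)
  ----
  0110  (6)
The nim-sum is 6 ≠ 0, so this is an N-position: the player to move can win.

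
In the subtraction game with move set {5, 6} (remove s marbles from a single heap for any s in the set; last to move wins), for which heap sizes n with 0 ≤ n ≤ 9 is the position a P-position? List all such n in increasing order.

Build the Grundy sequence with g(k) = mex{g(k−s) : s ∈ {5, 6}, s ≤ k}:
g(0) = mex{} = 0
g(1) = mex{} = 0
g(2) = mex{} = 0
g(3) = mex{} = 0
g(4) = mex{} = 0
g(5) = mex{0} = 1
g(6) = mex{0} = 1
g(7) = mex{0} = 1
g(8) = mex{0} = 1
g(9) = mex{0} = 1
The P-positions (g = 0) in 0..9 are 0, 1, 2, 3, 4.

0, 1, 2, 3, 4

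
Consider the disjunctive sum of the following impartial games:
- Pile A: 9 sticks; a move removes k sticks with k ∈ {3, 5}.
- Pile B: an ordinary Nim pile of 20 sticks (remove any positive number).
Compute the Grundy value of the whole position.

20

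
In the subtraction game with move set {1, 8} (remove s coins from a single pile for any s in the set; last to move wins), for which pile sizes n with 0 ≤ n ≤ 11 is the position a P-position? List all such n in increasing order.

0, 2, 4, 6, 9, 11

Build the Grundy sequence with g(k) = mex{g(k−s) : s ∈ {1, 8}, s ≤ k}:
k:     0  1  2  3  4  5  6  7  8  9 10 11
g(k):  0  1  0  1  0  1  0  1  2  0  1  0
The P-positions (g = 0) in 0..11 are 0, 2, 4, 6, 9, 11.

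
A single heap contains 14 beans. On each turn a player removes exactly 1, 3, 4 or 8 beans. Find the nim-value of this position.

Build the Grundy sequence with g(k) = mex{g(k−s) : s ∈ {1, 3, 4, 8}, s ≤ k}:
k:     0  1  2  3  4  5  6  7  8  9 10 11 12 13 14
g(k):  0  1  0  1  2  3  2  0  1  0  1  2  3  2  0
So g(14) = 0.

0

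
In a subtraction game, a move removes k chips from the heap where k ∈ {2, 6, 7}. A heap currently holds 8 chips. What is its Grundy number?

Grundy values for subtraction set {2, 6, 7}:
g(0) = mex{} = 0
g(1) = mex{} = 0
g(2) = mex{0} = 1
g(3) = mex{0} = 1
g(4) = mex{1} = 0
g(5) = mex{1} = 0
g(6) = mex{0} = 1
g(7) = mex{0} = 1
g(8) = mex{0,1} = 2
So g(8) = 2.

2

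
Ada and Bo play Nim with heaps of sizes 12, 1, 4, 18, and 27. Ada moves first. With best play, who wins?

Bitwise XOR of the heap sizes:
  01100  (12)
  00001  (1)
  00100  (4)
  10010  (18)
  11011  (27)
  -----
  00000  (0)
The nim-sum is 0, so this is a P-position: the player to move is in a losing position under optimal play; Ada is about to move from it and so loses — Bo wins.

Bo wins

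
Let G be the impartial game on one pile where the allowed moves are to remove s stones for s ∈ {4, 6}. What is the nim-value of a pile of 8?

2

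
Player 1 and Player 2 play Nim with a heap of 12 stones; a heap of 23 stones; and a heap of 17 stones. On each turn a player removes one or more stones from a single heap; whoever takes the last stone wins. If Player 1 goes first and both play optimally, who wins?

Player 1 wins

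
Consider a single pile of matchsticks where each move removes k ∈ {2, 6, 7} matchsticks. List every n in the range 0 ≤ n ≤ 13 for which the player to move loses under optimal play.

0, 1, 4, 5, 9, 13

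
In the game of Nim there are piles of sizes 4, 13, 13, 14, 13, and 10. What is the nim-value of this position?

Bitwise XOR of the heap sizes:
  0100  (4)
  1101  (13)
  1101  (13)
  1110  (14)
  1101  (13)
  1010  (10)
  ----
  1101  (13)

13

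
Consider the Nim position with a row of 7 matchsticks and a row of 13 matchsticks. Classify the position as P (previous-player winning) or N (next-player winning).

In binary:
  0111  (7)
  1101  (13)
  ----
  1010  (10)
The nim-sum is 10 ≠ 0, so this is an N-position: the player to move can win.

N-position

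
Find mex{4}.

0

0 is not in the set, so the mex is 0.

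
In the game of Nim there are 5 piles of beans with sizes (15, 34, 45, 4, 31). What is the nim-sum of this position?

Write each in binary and XOR column by column:
  001111  (15)
  100010  (34)
  101101  (45)
  000100  (4)
  011111  (31)
  ------
  011011  (27)

27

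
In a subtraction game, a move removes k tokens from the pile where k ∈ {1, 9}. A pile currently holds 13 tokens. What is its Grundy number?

1

Grundy values for subtraction set {1, 9}:
k:     0  1  2  3  4  5  6  7  8  9 10 11 12 13
g(k):  0  1  0  1  0  1  0  1  0  1  0  1  0  1
So g(13) = 1.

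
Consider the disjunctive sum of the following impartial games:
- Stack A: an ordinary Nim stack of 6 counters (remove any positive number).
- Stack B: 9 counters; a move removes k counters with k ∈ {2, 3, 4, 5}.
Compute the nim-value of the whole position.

Stack A is a plain Nim stack of size 6, so its Grundy value is 6.
Grundy values for stack B (subtraction set {2, 3, 4, 5}):
k:     0  1  2  3  4  5  6  7  8  9
g(k):  0  0  1  1  2  2  3  0  0  1
So g(9) = 1.
The value of a disjunctive sum is the nim-sum of the parts.
Combined value = 6 XOR 1 = 7.

7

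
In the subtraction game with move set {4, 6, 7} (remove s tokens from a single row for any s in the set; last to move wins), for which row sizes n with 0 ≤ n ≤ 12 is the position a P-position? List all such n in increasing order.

Compute g(0), g(1), … for moves {4, 6, 7}:
g(0) = mex{} = 0
g(1) = mex{} = 0
g(2) = mex{} = 0
g(3) = mex{} = 0
g(4) = mex{0} = 1
g(5) = mex{0} = 1
g(6) = mex{0} = 1
g(7) = mex{0} = 1
g(8) = mex{0,1} = 2
g(9) = mex{0,1} = 2
g(10) = mex{0,1} = 2
g(11) = mex{1} = 0
g(12) = mex{1,2} = 0
The P-positions (g = 0) in 0..12 are 0, 1, 2, 3, 11, 12.

0, 1, 2, 3, 11, 12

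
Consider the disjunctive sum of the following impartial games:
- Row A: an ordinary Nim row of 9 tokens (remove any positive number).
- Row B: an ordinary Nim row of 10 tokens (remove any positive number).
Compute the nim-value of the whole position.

3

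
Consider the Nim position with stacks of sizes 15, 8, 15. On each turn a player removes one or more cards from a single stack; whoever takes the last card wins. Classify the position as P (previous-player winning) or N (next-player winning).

Compute the nim-sum pairwise:
15 XOR 8 = 7
7 XOR 15 = 8
The nim-sum is 8 ≠ 0, so this is an N-position: the player to move can win.

N-position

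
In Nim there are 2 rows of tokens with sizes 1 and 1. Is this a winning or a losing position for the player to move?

Compute the nim-sum pairwise:
1 ^ 1 = 0
The nim-sum is 0, so this is a P-position: the player to move is in a losing position under optimal play.

Losing position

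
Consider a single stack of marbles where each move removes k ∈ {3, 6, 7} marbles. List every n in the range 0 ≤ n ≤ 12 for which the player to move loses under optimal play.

0, 1, 2, 10, 11, 12

Grundy values for subtraction set {3, 6, 7}:
g(0) = mex{} = 0
g(1) = mex{} = 0
g(2) = mex{} = 0
g(3) = mex{0} = 1
g(4) = mex{0} = 1
g(5) = mex{0} = 1
g(6) = mex{0,1} = 2
g(7) = mex{0,1} = 2
g(8) = mex{0,1} = 2
g(9) = mex{0,1,2} = 3
g(10) = mex{1,2} = 0
g(11) = mex{1,2} = 0
g(12) = mex{1,2,3} = 0
The P-positions (g = 0) in 0..12 are 0, 1, 2, 10, 11, 12.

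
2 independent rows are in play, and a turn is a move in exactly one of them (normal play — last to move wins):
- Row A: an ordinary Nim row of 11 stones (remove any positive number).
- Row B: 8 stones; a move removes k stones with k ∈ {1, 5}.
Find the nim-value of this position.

Row A is a plain Nim row of size 11, so its Grundy value is 11.
Build the Grundy sequence for row B with g(k) = mex{g(k−s) : s ∈ {1, 5}, s ≤ k}:
k:     0  1  2  3  4  5  6  7  8
g(k):  0  1  0  1  0  1  0  1  0
So g(8) = 0.
By the Sprague-Grundy theorem, the Grundy value of a sum of independent games is the XOR of the component values.
Combined value = 11 XOR 0 = 11.

11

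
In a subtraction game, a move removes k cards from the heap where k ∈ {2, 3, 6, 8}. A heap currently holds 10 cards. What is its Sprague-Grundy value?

Compute g(0), g(1), … for moves {2, 3, 6, 8}:
k:     0  1  2  3  4  5  6  7  8  9 10
g(k):  0  0  1  1  2  0  3  1  2  2  0
So g(10) = 0.

0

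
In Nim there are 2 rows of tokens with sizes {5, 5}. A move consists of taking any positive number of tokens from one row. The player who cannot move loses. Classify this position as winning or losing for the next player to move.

Losing position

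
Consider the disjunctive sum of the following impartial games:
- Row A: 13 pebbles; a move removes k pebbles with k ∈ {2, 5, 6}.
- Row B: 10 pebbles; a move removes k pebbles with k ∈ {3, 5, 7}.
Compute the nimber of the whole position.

Build the Grundy sequence for row A with g(k) = mex{g(k−s) : s ∈ {2, 5, 6}, s ≤ k}:
k:     0  1  2  3  4  5  6  7  8  9 10 11 12 13
g(k):  0  0  1  1  0  2  1  3  0  2  1  0  0  1
So g(13) = 1.
Grundy values for row B (subtraction set {3, 5, 7}):
g(0) = mex{} = 0
g(1) = mex{} = 0
g(2) = mex{} = 0
g(3) = mex{0} = 1
g(4) = mex{0} = 1
g(5) = mex{0} = 1
g(6) = mex{0,1} = 2
g(7) = mex{0,1} = 2
g(8) = mex{0,1} = 2
g(9) = mex{0,1,2} = 3
g(10) = mex{1,2} = 0
So g(10) = 0.
By the Sprague-Grundy theorem, the Grundy value of a sum of independent games is the XOR of the component values.
Combined value = 1 ⊕ 0 = 1.

1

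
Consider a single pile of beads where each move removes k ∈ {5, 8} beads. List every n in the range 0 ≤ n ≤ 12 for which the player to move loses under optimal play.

Compute g(0), g(1), … for moves {5, 8}:
k:     0  1  2  3  4  5  6  7  8  9 10 11 12
g(k):  0  0  0  0  0  1  1  1  1  1  2  2  2
The P-positions (g = 0) in 0..12 are 0, 1, 2, 3, 4.

0, 1, 2, 3, 4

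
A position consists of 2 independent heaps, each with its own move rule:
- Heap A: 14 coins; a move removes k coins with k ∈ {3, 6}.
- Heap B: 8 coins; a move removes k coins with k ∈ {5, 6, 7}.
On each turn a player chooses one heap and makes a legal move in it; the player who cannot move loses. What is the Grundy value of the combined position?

0

Grundy values for heap A (subtraction set {3, 6}):
k:     0  1  2  3  4  5  6  7  8  9 10 11 12 13 14
g(k):  0  0  0  1  1  1  2  2  2  0  0  0  1  1  1
So g(14) = 1.
Build the Grundy sequence for heap B with g(k) = mex{g(k−s) : s ∈ {5, 6, 7}, s ≤ k}:
g(0) = mex{} = 0
g(1) = mex{} = 0
g(2) = mex{} = 0
g(3) = mex{} = 0
g(4) = mex{} = 0
g(5) = mex{0} = 1
g(6) = mex{0} = 1
g(7) = mex{0} = 1
g(8) = mex{0} = 1
So g(8) = 1.
By the Sprague-Grundy theorem, the Grundy value of a sum of independent games is the XOR of the component values.
Combined value = 1 ⊕ 1 = 0.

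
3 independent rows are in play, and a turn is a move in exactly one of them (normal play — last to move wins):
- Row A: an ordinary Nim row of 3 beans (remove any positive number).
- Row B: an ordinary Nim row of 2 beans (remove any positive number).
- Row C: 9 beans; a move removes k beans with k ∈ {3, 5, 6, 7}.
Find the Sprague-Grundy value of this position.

2

Row A is a plain Nim row of size 3, so its Grundy value is 3.
Row B is a plain Nim row of size 2, so its Grundy value is 2.
Grundy values for row C (subtraction set {3, 5, 6, 7}):
g(0) = mex{} = 0
g(1) = mex{} = 0
g(2) = mex{} = 0
g(3) = mex{0} = 1
g(4) = mex{0} = 1
g(5) = mex{0} = 1
g(6) = mex{0,1} = 2
g(7) = mex{0,1} = 2
g(8) = mex{0,1} = 2
g(9) = mex{0,1,2} = 3
So g(9) = 3.
The value of a disjunctive sum is the nim-sum of the parts.
Combined value = 3 ⊕ 2 ⊕ 3 = 2.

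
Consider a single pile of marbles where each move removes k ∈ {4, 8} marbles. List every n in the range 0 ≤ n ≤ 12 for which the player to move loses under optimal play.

0, 1, 2, 3, 12

Grundy values for subtraction set {4, 8}:
k:     0  1  2  3  4  5  6  7  8  9 10 11 12
g(k):  0  0  0  0  1  1  1  1  2  2  2  2  0
The P-positions (g = 0) in 0..12 are 0, 1, 2, 3, 12.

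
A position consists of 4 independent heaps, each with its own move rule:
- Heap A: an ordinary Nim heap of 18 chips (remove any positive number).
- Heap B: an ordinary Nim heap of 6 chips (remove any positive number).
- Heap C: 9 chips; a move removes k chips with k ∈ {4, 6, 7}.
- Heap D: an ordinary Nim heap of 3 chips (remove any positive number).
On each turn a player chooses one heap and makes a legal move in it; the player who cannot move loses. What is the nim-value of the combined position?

Heap A is a plain Nim heap of size 18, so its Grundy value is 18.
Heap B is a plain Nim heap of size 6, so its Grundy value is 6.
Build the Grundy sequence for heap C with g(k) = mex{g(k−s) : s ∈ {4, 6, 7}, s ≤ k}:
g(0) = mex{} = 0
g(1) = mex{} = 0
g(2) = mex{} = 0
g(3) = mex{} = 0
g(4) = mex{0} = 1
g(5) = mex{0} = 1
g(6) = mex{0} = 1
g(7) = mex{0} = 1
g(8) = mex{0,1} = 2
g(9) = mex{0,1} = 2
So g(9) = 2.
Heap D is a plain Nim heap of size 3, so its Grundy value is 3.
The value of a disjunctive sum is the nim-sum of the parts.
Combined value = 18 ⊕ 6 ⊕ 2 ⊕ 3 = 21.

21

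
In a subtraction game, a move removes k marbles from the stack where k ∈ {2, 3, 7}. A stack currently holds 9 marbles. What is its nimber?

Compute g(0), g(1), … for moves {2, 3, 7}:
g(0) = mex{} = 0
g(1) = mex{} = 0
g(2) = mex{0} = 1
g(3) = mex{0} = 1
g(4) = mex{0,1} = 2
g(5) = mex{1} = 0
g(6) = mex{1,2} = 0
g(7) = mex{0,2} = 1
g(8) = mex{0} = 1
g(9) = mex{0,1} = 2
So g(9) = 2.

2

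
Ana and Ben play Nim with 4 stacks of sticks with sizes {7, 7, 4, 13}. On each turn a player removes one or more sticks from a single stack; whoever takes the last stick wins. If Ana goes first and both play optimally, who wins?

Ana wins

In binary:
  0111  (7)
  0111  (7)
  0100  (4)
  1101  (13)
  ----
  1001  (9)
The nim-sum is 9 ≠ 0, so this is an N-position: the player to move can win; Ana has a winning move.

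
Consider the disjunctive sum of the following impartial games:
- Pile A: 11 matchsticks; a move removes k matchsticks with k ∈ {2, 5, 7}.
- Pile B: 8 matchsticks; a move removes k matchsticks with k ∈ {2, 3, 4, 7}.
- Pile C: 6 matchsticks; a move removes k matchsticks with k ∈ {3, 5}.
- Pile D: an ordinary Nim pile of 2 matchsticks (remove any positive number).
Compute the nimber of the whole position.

2

Build the Grundy sequence for pile A with g(k) = mex{g(k−s) : s ∈ {2, 5, 7}, s ≤ k}:
k:     0  1  2  3  4  5  6  7  8  9 10 11
g(k):  0  0  1  1  0  2  1  3  2  2  0  3
So g(11) = 3.
For pile B, compute g(0), g(1), … with moves {2, 3, 4, 7}:
k:     0  1  2  3  4  5  6  7  8
g(k):  0  0  1  1  2  2  0  3  1
So g(8) = 1.
Build the Grundy sequence for pile C with g(k) = mex{g(k−s) : s ∈ {3, 5}, s ≤ k}:
k:     0  1  2  3  4  5  6
g(k):  0  0  0  1  1  1  2
So g(6) = 2.
Pile D is a plain Nim pile of size 2, so its Grundy value is 2.
By the Sprague-Grundy theorem, the Grundy value of a sum of independent games is the XOR of the component values.
Combined value = 3 XOR 1 XOR 2 XOR 2 = 2.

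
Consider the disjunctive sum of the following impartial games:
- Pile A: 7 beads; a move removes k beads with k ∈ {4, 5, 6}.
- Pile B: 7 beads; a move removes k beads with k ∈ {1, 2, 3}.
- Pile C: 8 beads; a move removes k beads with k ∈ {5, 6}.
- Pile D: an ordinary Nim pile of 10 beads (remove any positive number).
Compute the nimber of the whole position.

9

For pile A, compute g(0), g(1), … with moves {4, 5, 6}:
k:     0  1  2  3  4  5  6  7
g(k):  0  0  0  0  1  1  1  1
So g(7) = 1.
Build the Grundy sequence for pile B with g(k) = mex{g(k−s) : s ∈ {1, 2, 3}, s ≤ k}:
g(0) = mex{} = 0
g(1) = mex{0} = 1
g(2) = mex{0,1} = 2
g(3) = mex{0,1,2} = 3
g(4) = mex{1,2,3} = 0
g(5) = mex{0,2,3} = 1
g(6) = mex{0,1,3} = 2
g(7) = mex{0,1,2} = 3
So g(7) = 3.
Grundy values for pile C (subtraction set {5, 6}):
g(0) = mex{} = 0
g(1) = mex{} = 0
g(2) = mex{} = 0
g(3) = mex{} = 0
g(4) = mex{} = 0
g(5) = mex{0} = 1
g(6) = mex{0} = 1
g(7) = mex{0} = 1
g(8) = mex{0} = 1
So g(8) = 1.
Pile D is a plain Nim pile of size 10, so its Grundy value is 10.
The value of a disjunctive sum is the nim-sum of the parts.
Combined value = 1 ⊕ 3 ⊕ 1 ⊕ 10 = 9.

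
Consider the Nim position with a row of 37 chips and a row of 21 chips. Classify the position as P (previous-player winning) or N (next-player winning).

N-position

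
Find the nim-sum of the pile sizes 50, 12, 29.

35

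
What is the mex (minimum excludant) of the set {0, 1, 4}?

The values 0, 1 are all present; 2 is the first non-negative integer missing from the set.

2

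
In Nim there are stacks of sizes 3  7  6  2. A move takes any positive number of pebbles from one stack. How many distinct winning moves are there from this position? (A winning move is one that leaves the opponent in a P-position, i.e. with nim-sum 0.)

Nim-sum: 3 ⊕ 7 ⊕ 6 ⊕ 2 = 0.
The nim-sum is already 0, so every move leaves a nonzero nim-sum — there are no winning moves.

0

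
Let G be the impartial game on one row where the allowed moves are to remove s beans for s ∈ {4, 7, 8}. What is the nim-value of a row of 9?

Grundy values for subtraction set {4, 7, 8}:
k:     0  1  2  3  4  5  6  7  8  9
g(k):  0  0  0  0  1  1  1  1  2  2
So g(9) = 2.

2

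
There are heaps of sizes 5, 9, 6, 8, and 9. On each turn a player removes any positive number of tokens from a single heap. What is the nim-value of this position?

11

Nim-sum: 5 ^ 9 ^ 6 ^ 8 ^ 9 = 11.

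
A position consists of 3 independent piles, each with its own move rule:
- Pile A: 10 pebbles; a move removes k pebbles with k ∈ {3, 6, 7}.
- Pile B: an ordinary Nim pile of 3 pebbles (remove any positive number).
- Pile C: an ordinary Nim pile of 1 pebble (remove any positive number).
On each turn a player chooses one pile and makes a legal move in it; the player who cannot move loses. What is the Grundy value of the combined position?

Grundy values for pile A (subtraction set {3, 6, 7}):
k:     0  1  2  3  4  5  6  7  8  9 10
g(k):  0  0  0  1  1  1  2  2  2  3  0
So g(10) = 0.
Pile B is a plain Nim pile of size 3, so its Grundy value is 3.
Pile C is a plain Nim pile of size 1, so its Grundy value is 1.
By the Sprague-Grundy theorem, the Grundy value of a sum of independent games is the XOR of the component values.
Combined value = 0 XOR 3 XOR 1 = 2.

2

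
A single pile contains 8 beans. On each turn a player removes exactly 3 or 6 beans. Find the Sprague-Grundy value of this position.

2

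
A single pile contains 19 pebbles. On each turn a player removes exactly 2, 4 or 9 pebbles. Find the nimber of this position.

Compute g(0), g(1), … for moves {2, 4, 9}:
k:     0  1  2  3  4  5  6  7  8  9 10 11 12 13 14 15 16 17 18 19
g(k):  0  0  1  1  2  2  0  0  1  1  2  2  0  0  1  1  2  2  0  0
So g(19) = 0.

0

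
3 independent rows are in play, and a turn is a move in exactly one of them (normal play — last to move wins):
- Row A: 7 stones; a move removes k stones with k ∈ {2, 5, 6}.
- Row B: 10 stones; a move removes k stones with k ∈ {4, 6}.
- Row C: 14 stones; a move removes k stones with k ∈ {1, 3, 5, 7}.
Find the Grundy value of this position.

3

Grundy values for row A (subtraction set {2, 5, 6}):
g(0) = mex{} = 0
g(1) = mex{} = 0
g(2) = mex{0} = 1
g(3) = mex{0} = 1
g(4) = mex{1} = 0
g(5) = mex{0,1} = 2
g(6) = mex{0} = 1
g(7) = mex{0,1,2} = 3
So g(7) = 3.
Grundy values for row B (subtraction set {4, 6}):
k:     0  1  2  3  4  5  6  7  8  9 10
g(k):  0  0  0  0  1  1  1  1  2  2  0
So g(10) = 0.
For row C, compute g(0), g(1), … with moves {1, 3, 5, 7}:
g(0) = mex{} = 0
g(1) = mex{0} = 1
g(2) = mex{1} = 0
g(3) = mex{0} = 1
g(4) = mex{1} = 0
g(5) = mex{0} = 1
g(6) = mex{1} = 0
g(7) = mex{0} = 1
g(8) = mex{1} = 0
g(9) = mex{0} = 1
g(10) = mex{1} = 0
g(11) = mex{0} = 1
g(12) = mex{1} = 0
g(13) = mex{0} = 1
g(14) = mex{1} = 0
So g(14) = 0.
By the Sprague-Grundy theorem, the Grundy value of a sum of independent games is the XOR of the component values.
Combined value = 3 ⊕ 0 ⊕ 0 = 3.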